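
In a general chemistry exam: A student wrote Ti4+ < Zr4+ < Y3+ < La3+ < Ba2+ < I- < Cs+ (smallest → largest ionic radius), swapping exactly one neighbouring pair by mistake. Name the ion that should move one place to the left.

Cs+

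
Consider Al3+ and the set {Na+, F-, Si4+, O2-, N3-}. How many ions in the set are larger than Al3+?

4

Isoelectronic series (10 e⁻ each). Size is set by nuclear charge: more protons means a smaller ion. Si4+ (Z=14), Al3+ (Z=13), Na+ (Z=11), F- (Z=9), O2- (Z=8), N3- (Z=7).
Ordering all of them (including Al3+) by radius gives Si4+ < Al3+ < Na+ < F- < O2- < N3-. Count: 4.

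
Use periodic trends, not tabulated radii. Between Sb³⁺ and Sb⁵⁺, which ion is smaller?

Sb⁵⁺

These are all Sb ions. Removing more electrons (higher positive charge) pulls the remaining electrons in closer, so Sb⁵⁺ is smallest and Sb³⁺ is largest.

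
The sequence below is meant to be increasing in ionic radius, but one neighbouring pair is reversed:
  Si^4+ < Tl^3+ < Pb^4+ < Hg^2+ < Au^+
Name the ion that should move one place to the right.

Tl^3+

Compare adjacent ions: both have 78 electrons but Z(Pb)=82 > Z(Tl)=81, so Pb^4+ should be the smaller of the two — yet in this increasing list Tl^3+ sits before Pb^4+. Nothing else is reversed, so Tl^3+ should move one place to the right.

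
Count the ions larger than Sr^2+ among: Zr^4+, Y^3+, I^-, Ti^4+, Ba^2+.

Work out protons and electrons: Ti^4+ (Z=22, 18 e⁻), Zr^4+ (Z=40, 36 e⁻), Y^3+ (Z=39, 36 e⁻), Sr^2+ (Z=38, 36 e⁻), Ba^2+ (Z=56, 54 e⁻), I^- (Z=53, 54 e⁻). Ti^4+ < Zr^4+ (same group, period 4 vs 5); Zr^4+ < Y^3+ (both 36 e⁻, Z=40>39); Y^3+ < Sr^2+ (isoelectronic, higher Z=39 is smaller); Sr^2+ < Ba^2+ (same group, 1 shell fewer); Ba^2+ < I^- (both 54 e⁻, Z=56>53).
Relative to Sr^2+, the ions that are larger are Ba^2+, I^-. That's 2.

2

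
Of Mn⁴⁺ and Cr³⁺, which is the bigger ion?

Each ion has 21 electrons. The ranking follows nuclear charge in reverse — greater Z gives a smaller radius. Mn⁴⁺ (Z=25), Cr³⁺ (Z=24).

Cr³⁺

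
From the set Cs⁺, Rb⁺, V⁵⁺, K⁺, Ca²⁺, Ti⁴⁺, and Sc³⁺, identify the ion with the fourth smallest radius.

Tabulating Z and e⁻: V⁵⁺ (Z=23, 18 e⁻), Ti⁴⁺ (Z=22, 18 e⁻), Sc³⁺ (Z=21, 18 e⁻), Ca²⁺ (Z=20, 18 e⁻), K⁺ (Z=19, 18 e⁻), Rb⁺ (Z=37, 36 e⁻), Cs⁺ (Z=55, 54 e⁻). V⁵⁺ < Ti⁴⁺ (isoelectronic, higher Z=23 is smaller); Ti⁴⁺ < Sc³⁺ (isoelectronic, higher Z=22 is smaller); Sc³⁺ < Ca²⁺ (isoelectronic, higher Z=21 is smaller); Ca²⁺ < K⁺ (isoelectronic, higher Z=20 is smaller); K⁺ < Rb⁺ (same group, period 4 vs 5); Rb⁺ < Cs⁺ (same group, period 5 vs 6).
Ordering: V⁵⁺ < Ti⁴⁺ < Sc³⁺ < Ca²⁺ < K⁺ < Rb⁺ < Cs⁺. The fourth smallest is Ca²⁺.

Ca²⁺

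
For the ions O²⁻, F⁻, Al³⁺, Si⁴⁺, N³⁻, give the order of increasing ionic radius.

Isoelectronic series (10 e⁻ each). Size is set by nuclear charge: more protons means a smaller ion. Si⁴⁺ (Z=14), Al³⁺ (Z=13), F⁻ (Z=9), O²⁻ (Z=8), N³⁻ (Z=7).

Si⁴⁺ < Al³⁺ < F⁻ < O²⁻ < N³⁻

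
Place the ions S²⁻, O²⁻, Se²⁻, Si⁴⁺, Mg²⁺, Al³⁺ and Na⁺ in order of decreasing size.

Si⁴⁺: 10 e⁻, Z=14, Al³⁺: 10 e⁻, Z=13, Mg²⁺: 10 e⁻, Z=12, Na⁺: 10 e⁻, Z=11, O²⁻: 10 e⁻, Z=8, S²⁻: 18 e⁻, Z=16, Se²⁻: 36 e⁻, Z=34. Si⁴⁺ < Al³⁺ (isoelectronic, higher Z=14 is smaller); Al³⁺ < Mg²⁺ (both 10 e⁻, Z=13>12); Mg²⁺ < Na⁺ (isoelectronic, higher Z=12 is smaller); Na⁺ < O²⁻ (isoelectronic, higher Z=11 is smaller); O²⁻ < S²⁻ (same group, period 2 vs 3); S²⁻ < Se²⁻ (same group, period 3 vs 4).

Se²⁻ > S²⁻ > O²⁻ > Na⁺ > Mg²⁺ > Al³⁺ > Si⁴⁺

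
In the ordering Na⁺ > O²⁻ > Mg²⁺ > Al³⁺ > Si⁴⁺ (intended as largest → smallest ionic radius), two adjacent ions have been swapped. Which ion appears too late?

O²⁻

Check each adjacent pair. Na⁺ and O²⁻ are reversed: they are isoelectronic (10 e⁻) and Na has more protons than O (11 vs 8), making Na⁺ smaller. No other neighbouring pair contradicts the periodic trends, so O²⁻ is the ion listed too late.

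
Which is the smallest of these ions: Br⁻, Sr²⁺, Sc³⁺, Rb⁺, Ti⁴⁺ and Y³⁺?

Ti⁴⁺

First list Z and electron count for each: Ti⁴⁺ has 18 e⁻ (Z=22), Sc³⁺ has 18 e⁻ (Z=21), Y³⁺ has 36 e⁻ (Z=39), Sr²⁺ has 36 e⁻ (Z=38), Rb⁺ has 36 e⁻ (Z=37), Br⁻ has 36 e⁻ (Z=35). Ti⁴⁺ < Sc³⁺ (isoelectronic, higher Z=22 is smaller); Sc³⁺ < Y³⁺ (same group, period 4 vs 5); Y³⁺ < Sr²⁺ (both 36 e⁻, Z=39>38); Sr²⁺ < Rb⁺ (both 36 e⁻, Z=38>37); Rb⁺ < Br⁻ (isoelectronic, higher Z=37 is smaller).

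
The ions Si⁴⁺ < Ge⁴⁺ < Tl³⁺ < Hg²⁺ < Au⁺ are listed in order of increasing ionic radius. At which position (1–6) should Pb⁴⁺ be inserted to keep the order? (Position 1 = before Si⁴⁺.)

3

Electron counts and nuclear charges: Si⁴⁺ has 10 e⁻ (Z=14), Ge⁴⁺ has 28 e⁻ (Z=32), Pb⁴⁺ has 78 e⁻ (Z=82), Tl³⁺ has 78 e⁻ (Z=81), Hg²⁺ has 78 e⁻ (Z=80), Au⁺ has 78 e⁻ (Z=79). Si⁴⁺ < Ge⁴⁺ (same group, 1 shell fewer); Ge⁴⁺ < Pb⁴⁺ (same group, period 4 vs 6); Pb⁴⁺ < Tl³⁺ (both 78 e⁻, Z=82>81); Tl³⁺ < Hg²⁺ (isoelectronic, higher Z=81 is smaller); Hg²⁺ < Au⁺ (both 78 e⁻, Z=80>79).
The complete sequence is Si⁴⁺ < Ge⁴⁺ < Pb⁴⁺ < Tl³⁺ < Hg²⁺ < Au⁺. Pb⁴⁺ sits at position 3.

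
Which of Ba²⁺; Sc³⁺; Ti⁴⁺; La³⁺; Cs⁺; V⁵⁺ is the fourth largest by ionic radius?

Sc³⁺

Electron counts and nuclear charges: V⁵⁺ has 18 e⁻ (Z=23), Ti⁴⁺ has 18 e⁻ (Z=22), Sc³⁺ has 18 e⁻ (Z=21), La³⁺ has 54 e⁻ (Z=57), Ba²⁺ has 54 e⁻ (Z=56), Cs⁺ has 54 e⁻ (Z=55). V⁵⁺ < Ti⁴⁺ (both 18 e⁻, Z=23>22); Ti⁴⁺ < Sc³⁺ (both 18 e⁻, Z=22>21); Sc³⁺ < La³⁺ (same group, 2 shells fewer); La³⁺ < Ba²⁺ (isoelectronic, higher Z=57 is smaller); Ba²⁺ < Cs⁺ (isoelectronic, higher Z=56 is smaller).
That gives V⁵⁺ < Ti⁴⁺ < Sc³⁺ < La³⁺ < Ba²⁺ < Cs⁺. From the largest end, number 4 is Sc³⁺.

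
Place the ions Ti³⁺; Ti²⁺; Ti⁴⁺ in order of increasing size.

Same element, different charge: the more highly charged cation has fewer electrons and a greater effective nuclear charge per electron, making Ti⁴⁺ the smallest.

Ti⁴⁺ < Ti³⁺ < Ti²⁺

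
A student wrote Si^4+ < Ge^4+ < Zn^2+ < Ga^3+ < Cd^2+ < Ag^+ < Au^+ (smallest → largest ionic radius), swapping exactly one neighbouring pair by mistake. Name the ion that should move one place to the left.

The pair Zn^2+, Ga^3+ is the wrong way round — both have 28 electrons but Z(Ga)=31 > Z(Zn)=30, so Ga^3+ should be the smaller of the two. All other adjacent pairs agree with periodic trends, so Ga^3+ is the misplaced ion.

Ga^3+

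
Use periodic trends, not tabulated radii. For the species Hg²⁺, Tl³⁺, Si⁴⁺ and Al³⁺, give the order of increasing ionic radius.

Si⁴⁺ < Al³⁺ < Tl³⁺ < Hg²⁺

Work out protons and electrons: Si⁴⁺: 10 e⁻, Z=14, Al³⁺: 10 e⁻, Z=13, Tl³⁺: 78 e⁻, Z=81, Hg²⁺: 78 e⁻, Z=80. Si⁴⁺ < Al³⁺ (both 10 e⁻, Z=14>13); Al³⁺ < Tl³⁺ (same group, 3 shells fewer); Tl³⁺ < Hg²⁺ (both 78 e⁻, Z=81>80).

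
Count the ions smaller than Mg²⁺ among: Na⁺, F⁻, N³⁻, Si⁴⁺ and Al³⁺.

2

These species are isoelectronic with 10 electrons. The only difference is the number of protons: Si⁴⁺ (Z=14), Al³⁺ (Z=13), Mg²⁺ (Z=12), Na⁺ (Z=11), F⁻ (Z=9), N³⁻ (Z=7). The strongest nuclear pull (Si⁴⁺) gives the smallest ion.
Overall: Si⁴⁺ < Al³⁺ < Mg²⁺ < Na⁺ < F⁻ < N³⁻. Mg²⁺ has 2 below it and 3 above. So 2 are smaller.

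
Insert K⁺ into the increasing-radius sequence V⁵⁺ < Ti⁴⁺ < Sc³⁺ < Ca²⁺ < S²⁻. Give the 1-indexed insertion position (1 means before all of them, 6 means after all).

5

These species are isoelectronic with 18 electrons. The only difference is the number of protons: V⁵⁺ (Z=23), Ti⁴⁺ (Z=22), Sc³⁺ (Z=21), Ca²⁺ (Z=20), K⁺ (Z=19), S²⁻ (Z=16). The strongest nuclear pull (V⁵⁺) gives the smallest ion.
The complete sequence is V⁵⁺ < Ti⁴⁺ < Sc³⁺ < Ca²⁺ < K⁺ < S²⁻. K⁺ sits at position 5.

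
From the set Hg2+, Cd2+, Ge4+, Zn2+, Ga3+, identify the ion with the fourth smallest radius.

Electron counts and nuclear charges: Ge4+: 28 e⁻, Z=32, Ga3+: 28 e⁻, Z=31, Zn2+: 28 e⁻, Z=30, Cd2+: 46 e⁻, Z=48, Hg2+: 78 e⁻, Z=80. Ge4+ < Ga3+ (isoelectronic, higher Z=32 is smaller); Ga3+ < Zn2+ (both 28 e⁻, Z=31>30); Zn2+ < Cd2+ (same group, 1 shell fewer); Cd2+ < Hg2+ (same group, 1 shell fewer).
Ordering: Ge4+ < Ga3+ < Zn2+ < Cd2+ < Hg2+. The fourth smallest is Cd2+.

Cd2+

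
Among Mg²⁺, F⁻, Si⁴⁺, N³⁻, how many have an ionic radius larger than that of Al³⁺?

3

Isoelectronic series (10 e⁻ each). Size is set by nuclear charge: more protons means a smaller ion. Si⁴⁺ (Z=14), Al³⁺ (Z=13), Mg²⁺ (Z=12), F⁻ (Z=9), N³⁻ (Z=7).
Ordering all of them (including Al³⁺) by radius gives Si⁴⁺ < Al³⁺ < Mg²⁺ < F⁻ < N³⁻. Count: 3.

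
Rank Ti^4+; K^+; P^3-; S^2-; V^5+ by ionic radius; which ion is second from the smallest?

Isoelectronic series (18 e⁻ each). Size is set by nuclear charge: more protons means a smaller ion. V^5+ (Z=23), Ti^4+ (Z=22), K^+ (Z=19), S^2- (Z=16), P^3- (Z=15).
Ordering: V^5+ < Ti^4+ < K^+ < S^2- < P^3-. The second smallest is Ti^4+.

Ti^4+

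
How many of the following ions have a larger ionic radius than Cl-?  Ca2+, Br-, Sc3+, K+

Electron counts and nuclear charges: Sc3+ (Z=21, 18 e⁻), Ca2+ (Z=20, 18 e⁻), K+ (Z=19, 18 e⁻), Cl- (Z=17, 18 e⁻), Br- (Z=35, 36 e⁻). Sc3+ < Ca2+ (both 18 e⁻, Z=21>20); Ca2+ < K+ (both 18 e⁻, Z=20>19); K+ < Cl- (isoelectronic, higher Z=19 is smaller); Cl- < Br- (same group, 1 shell fewer).
Relative to Cl-, the ions that are larger are Br-. That's 1.

1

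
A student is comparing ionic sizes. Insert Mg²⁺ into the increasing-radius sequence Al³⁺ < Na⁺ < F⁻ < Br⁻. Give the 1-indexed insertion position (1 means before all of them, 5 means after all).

2

First list Z and electron count for each: Al³⁺: 10 e⁻, Z=13, Mg²⁺: 10 e⁻, Z=12, Na⁺: 10 e⁻, Z=11, F⁻: 10 e⁻, Z=9, Br⁻: 36 e⁻, Z=35. Al³⁺ < Mg²⁺ (both 10 e⁻, Z=13>12); Mg²⁺ < Na⁺ (isoelectronic, higher Z=12 is smaller); Na⁺ < F⁻ (both 10 e⁻, Z=11>9); F⁻ < Br⁻ (same group, period 2 vs 4).
Merged order: Al³⁺ < Mg²⁺ < Na⁺ < F⁻ < Br⁻ — Mg²⁺ is number 2.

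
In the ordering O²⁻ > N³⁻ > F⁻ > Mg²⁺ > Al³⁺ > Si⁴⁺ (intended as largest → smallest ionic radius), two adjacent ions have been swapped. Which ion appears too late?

N³⁻

The pair O²⁻, N³⁻ is the wrong way round — they are isoelectronic (10 e⁻) and O has more protons than N (8 vs 7), making O²⁻ smaller. All other adjacent pairs agree with periodic trends, so N³⁻ is the misplaced ion.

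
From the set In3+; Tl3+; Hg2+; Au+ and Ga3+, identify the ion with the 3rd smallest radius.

Tl3+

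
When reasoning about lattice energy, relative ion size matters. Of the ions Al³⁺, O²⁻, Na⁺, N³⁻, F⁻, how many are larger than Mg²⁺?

4

These species are isoelectronic with 10 electrons. The only difference is the number of protons: Al³⁺ (Z=13), Mg²⁺ (Z=12), Na⁺ (Z=11), F⁻ (Z=9), O²⁻ (Z=8), N³⁻ (Z=7). The strongest nuclear pull (Al³⁺) gives the smallest ion.
Overall: Al³⁺ < Mg²⁺ < Na⁺ < F⁻ < O²⁻ < N³⁻. Mg²⁺ has 1 below it and 4 above. That's 4.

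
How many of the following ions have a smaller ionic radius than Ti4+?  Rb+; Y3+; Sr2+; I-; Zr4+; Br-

0

Tabulating Z and e⁻: Ti4+ has 18 e⁻ (Z=22), Zr4+ has 36 e⁻ (Z=40), Y3+ has 36 e⁻ (Z=39), Sr2+ has 36 e⁻ (Z=38), Rb+ has 36 e⁻ (Z=37), Br- has 36 e⁻ (Z=35), I- has 54 e⁻ (Z=53). Ti4+ < Zr4+ (same group, 1 shell fewer); Zr4+ < Y3+ (both 36 e⁻, Z=40>39); Y3+ < Sr2+ (both 36 e⁻, Z=39>38); Sr2+ < Rb+ (isoelectronic, higher Z=38 is smaller); Rb+ < Br- (both 36 e⁻, Z=37>35); Br- < I- (same group, period 4 vs 5).
Relative to Ti4+, the ions that are smaller are none. That's 0.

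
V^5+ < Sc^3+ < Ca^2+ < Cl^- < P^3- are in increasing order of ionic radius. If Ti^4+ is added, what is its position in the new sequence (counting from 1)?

2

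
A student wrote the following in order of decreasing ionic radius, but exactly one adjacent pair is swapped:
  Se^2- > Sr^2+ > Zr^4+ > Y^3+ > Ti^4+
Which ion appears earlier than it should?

Compare adjacent ions: Zr^4+ and Y^3+ share 36 electrons; the higher nuclear charge on Zr (Z=40) contracts it more, so Zr^4+ < Y^3+ — yet in this decreasing list Zr^4+ sits before Y^3+. Nothing else is reversed, so Zr^4+ should move one place to the right.

Zr^4+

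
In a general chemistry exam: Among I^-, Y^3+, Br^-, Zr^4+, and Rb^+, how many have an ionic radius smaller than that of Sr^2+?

Work out protons and electrons: Zr^4+ has 36 e⁻ (Z=40), Y^3+ has 36 e⁻ (Z=39), Sr^2+ has 36 e⁻ (Z=38), Rb^+ has 36 e⁻ (Z=37), Br^- has 36 e⁻ (Z=35), I^- has 54 e⁻ (Z=53). Zr^4+ < Y^3+ (both 36 e⁻, Z=40>39); Y^3+ < Sr^2+ (isoelectronic, higher Z=39 is smaller); Sr^2+ < Rb^+ (isoelectronic, higher Z=38 is smaller); Rb^+ < Br^- (isoelectronic, higher Z=37 is smaller); Br^- < I^- (same group, period 4 vs 5).
Ordering all of them (including Sr^2+) by radius gives Zr^4+ < Y^3+ < Sr^2+ < Rb^+ < Br^- < I^-. So 2 are smaller.

2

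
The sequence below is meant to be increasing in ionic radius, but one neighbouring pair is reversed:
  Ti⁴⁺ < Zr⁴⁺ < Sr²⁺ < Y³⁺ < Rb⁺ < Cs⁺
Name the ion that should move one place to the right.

Sr²⁺

Check each adjacent pair. Sr²⁺ and Y³⁺ are reversed: both have 36 electrons but Z(Y)=39 > Z(Sr)=38, so Y³⁺ should be the smaller of the two. No other neighbouring pair contradicts the periodic trends, so Sr²⁺ is the ion listed too early.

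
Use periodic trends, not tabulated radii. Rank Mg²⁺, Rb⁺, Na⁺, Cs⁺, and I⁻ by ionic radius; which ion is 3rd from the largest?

Rb⁺

Mg²⁺: 10 e⁻, Z=12, Na⁺: 10 e⁻, Z=11, Rb⁺: 36 e⁻, Z=37, Cs⁺: 54 e⁻, Z=55, I⁻: 54 e⁻, Z=53. Mg²⁺ < Na⁺ (isoelectronic, higher Z=12 is smaller); Na⁺ < Rb⁺ (same group, 2 shells fewer); Rb⁺ < Cs⁺ (same group, 1 shell fewer); Cs⁺ < I⁻ (isoelectronic, higher Z=55 is smaller).
So the order is Mg²⁺ < Na⁺ < Rb⁺ < Cs⁺ < I⁻; the 3rd-largest ion is Rb⁺.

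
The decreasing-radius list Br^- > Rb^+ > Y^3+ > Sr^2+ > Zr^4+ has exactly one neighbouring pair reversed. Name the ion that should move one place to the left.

Sr^2+

Scanning neighbour by neighbour, only Y^3+/Sr^2+ violates a trend: Y^3+ and Sr^2+ share 36 electrons; the higher nuclear charge on Y (Z=39) contracts it more, so Y^3+ < Sr^2+. That makes Sr^2+ the one sitting a position late relative to where it belongs.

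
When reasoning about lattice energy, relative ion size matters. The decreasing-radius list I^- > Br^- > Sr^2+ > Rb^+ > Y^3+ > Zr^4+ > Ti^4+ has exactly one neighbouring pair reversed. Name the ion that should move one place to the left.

Compare adjacent ions: Sr^2+ and Rb^+ share 36 electrons; the higher nuclear charge on Sr (Z=38) contracts it more, so Sr^2+ < Rb^+ — yet in this decreasing list Sr^2+ sits before Rb^+. Nothing else is reversed, so Rb^+ should move one place to the left.

Rb^+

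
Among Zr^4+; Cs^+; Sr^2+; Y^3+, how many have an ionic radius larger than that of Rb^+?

1

Work out protons and electrons: Zr^4+: 36 e⁻, Z=40, Y^3+: 36 e⁻, Z=39, Sr^2+: 36 e⁻, Z=38, Rb^+: 36 e⁻, Z=37, Cs^+: 54 e⁻, Z=55. Zr^4+ < Y^3+ (isoelectronic, higher Z=40 is smaller); Y^3+ < Sr^2+ (isoelectronic, higher Z=39 is smaller); Sr^2+ < Rb^+ (isoelectronic, higher Z=38 is smaller); Rb^+ < Cs^+ (same group, 1 shell fewer).
Ordering all of them (including Rb^+) by radius gives Zr^4+ < Y^3+ < Sr^2+ < Rb^+ < Cs^+. Count: 1.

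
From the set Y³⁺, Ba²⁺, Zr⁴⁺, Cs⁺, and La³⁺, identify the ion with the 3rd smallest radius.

La³⁺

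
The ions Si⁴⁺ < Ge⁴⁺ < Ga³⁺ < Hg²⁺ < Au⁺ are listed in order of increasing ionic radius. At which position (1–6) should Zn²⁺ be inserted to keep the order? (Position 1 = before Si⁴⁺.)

First list Z and electron count for each: Si⁴⁺ has 10 e⁻ (Z=14), Ge⁴⁺ has 28 e⁻ (Z=32), Ga³⁺ has 28 e⁻ (Z=31), Zn²⁺ has 28 e⁻ (Z=30), Hg²⁺ has 78 e⁻ (Z=80), Au⁺ has 78 e⁻ (Z=79). Si⁴⁺ < Ge⁴⁺ (same group, period 3 vs 4); Ge⁴⁺ < Ga³⁺ (both 28 e⁻, Z=32>31); Ga³⁺ < Zn²⁺ (isoelectronic, higher Z=31 is smaller); Zn²⁺ < Hg²⁺ (same group, period 4 vs 6); Hg²⁺ < Au⁺ (isoelectronic, higher Z=80 is smaller).
Putting Zn²⁺ in gives Si⁴⁺ < Ge⁴⁺ < Ga³⁺ < Zn²⁺ < Hg²⁺ < Au⁺; it lands at slot 4.

4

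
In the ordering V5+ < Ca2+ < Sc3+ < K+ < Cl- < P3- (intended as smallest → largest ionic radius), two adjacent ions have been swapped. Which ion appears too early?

Ca2+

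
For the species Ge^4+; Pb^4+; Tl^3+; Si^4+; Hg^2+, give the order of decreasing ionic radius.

Electron counts and nuclear charges: Si^4+: 10 e⁻, Z=14, Ge^4+: 28 e⁻, Z=32, Pb^4+: 78 e⁻, Z=82, Tl^3+: 78 e⁻, Z=81, Hg^2+: 78 e⁻, Z=80. Si^4+ < Ge^4+ (same group, period 3 vs 4); Ge^4+ < Pb^4+ (same group, 2 shells fewer); Pb^4+ < Tl^3+ (isoelectronic, higher Z=82 is smaller); Tl^3+ < Hg^2+ (both 78 e⁻, Z=81>80).

Hg^2+ > Tl^3+ > Pb^4+ > Ge^4+ > Si^4+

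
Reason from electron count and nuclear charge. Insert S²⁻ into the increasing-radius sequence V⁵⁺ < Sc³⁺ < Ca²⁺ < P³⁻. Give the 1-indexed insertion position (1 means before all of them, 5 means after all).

4

Each ion has 18 electrons. The ranking follows nuclear charge in reverse — greater Z gives a smaller radius. V⁵⁺ (Z=23), Sc³⁺ (Z=21), Ca²⁺ (Z=20), S²⁻ (Z=16), P³⁻ (Z=15).
The complete sequence is V⁵⁺ < Sc³⁺ < Ca²⁺ < S²⁻ < P³⁻. S²⁻ sits at position 4.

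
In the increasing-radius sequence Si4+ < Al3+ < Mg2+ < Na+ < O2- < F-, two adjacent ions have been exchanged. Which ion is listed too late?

Scanning neighbour by neighbour, only O2-/F- violates a trend: F- and O2- share 10 electrons; the higher nuclear charge on F (Z=9) contracts it more, so F- < O2-. That makes F- the one sitting a position late relative to where it belongs.

F-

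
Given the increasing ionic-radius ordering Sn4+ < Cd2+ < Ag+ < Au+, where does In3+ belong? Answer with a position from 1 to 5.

Tabulating Z and e⁻: Sn4+: 46 e⁻, Z=50, In3+: 46 e⁻, Z=49, Cd2+: 46 e⁻, Z=48, Ag+: 46 e⁻, Z=47, Au+: 78 e⁻, Z=79. Sn4+ < In3+ (isoelectronic, higher Z=50 is smaller); In3+ < Cd2+ (isoelectronic, higher Z=49 is smaller); Cd2+ < Ag+ (isoelectronic, higher Z=48 is smaller); Ag+ < Au+ (same group, 1 shell fewer).
The complete sequence is Sn4+ < In3+ < Cd2+ < Ag+ < Au+. In3+ sits at position 2.

2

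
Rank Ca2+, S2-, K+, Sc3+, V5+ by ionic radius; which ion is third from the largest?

These species are isoelectronic with 18 electrons. The only difference is the number of protons: V5+ (Z=23), Sc3+ (Z=21), Ca2+ (Z=20), K+ (Z=19), S2- (Z=16). The strongest nuclear pull (V5+) gives the smallest ion.
So the order is V5+ < Sc3+ < Ca2+ < K+ < S2-; the 3rd-largest ion is Ca2+.

Ca2+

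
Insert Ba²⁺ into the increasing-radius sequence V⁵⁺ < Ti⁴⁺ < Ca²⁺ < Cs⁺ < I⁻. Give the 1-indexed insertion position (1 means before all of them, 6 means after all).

4

First list Z and electron count for each: V⁵⁺ has 18 e⁻ (Z=23), Ti⁴⁺ has 18 e⁻ (Z=22), Ca²⁺ has 18 e⁻ (Z=20), Ba²⁺ has 54 e⁻ (Z=56), Cs⁺ has 54 e⁻ (Z=55), I⁻ has 54 e⁻ (Z=53). V⁵⁺ < Ti⁴⁺ (isoelectronic, higher Z=23 is smaller); Ti⁴⁺ < Ca²⁺ (both 18 e⁻, Z=22>20); Ca²⁺ < Ba²⁺ (same group, 2 shells fewer); Ba²⁺ < Cs⁺ (isoelectronic, higher Z=56 is smaller); Cs⁺ < I⁻ (isoelectronic, higher Z=55 is smaller).
The complete sequence is V⁵⁺ < Ti⁴⁺ < Ca²⁺ < Ba²⁺ < Cs⁺ < I⁻. Ba²⁺ sits at position 4.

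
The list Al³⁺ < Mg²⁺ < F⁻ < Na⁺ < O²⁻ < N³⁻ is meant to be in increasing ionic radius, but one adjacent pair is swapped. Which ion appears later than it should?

Na⁺

The pair F⁻, Na⁺ is the wrong way round — they are isoelectronic (10 e⁻) and Na has more protons than F (11 vs 9), making Na⁺ smaller. All other adjacent pairs agree with periodic trends, so Na⁺ is the misplaced ion.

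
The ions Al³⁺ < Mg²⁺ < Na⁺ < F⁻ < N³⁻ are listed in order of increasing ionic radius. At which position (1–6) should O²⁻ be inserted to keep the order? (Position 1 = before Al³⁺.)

5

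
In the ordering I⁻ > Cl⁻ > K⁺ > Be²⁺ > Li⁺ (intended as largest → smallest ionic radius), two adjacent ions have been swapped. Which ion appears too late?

Scanning neighbour by neighbour, only Be²⁺/Li⁺ violates a trend: Be²⁺ and Li⁺ share 2 electrons; the higher nuclear charge on Be (Z=4) contracts it more, so Be²⁺ < Li⁺. That makes Li⁺ the one sitting a position late relative to where it belongs.

Li⁺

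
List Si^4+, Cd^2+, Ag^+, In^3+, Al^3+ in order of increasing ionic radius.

Si^4+ < Al^3+ < In^3+ < Cd^2+ < Ag^+

First list Z and electron count for each: Si^4+ has 10 e⁻ (Z=14), Al^3+ has 10 e⁻ (Z=13), In^3+ has 46 e⁻ (Z=49), Cd^2+ has 46 e⁻ (Z=48), Ag^+ has 46 e⁻ (Z=47). Si^4+ < Al^3+ (both 10 e⁻, Z=14>13); Al^3+ < In^3+ (same group, period 3 vs 5); In^3+ < Cd^2+ (isoelectronic, higher Z=49 is smaller); Cd^2+ < Ag^+ (isoelectronic, higher Z=48 is smaller).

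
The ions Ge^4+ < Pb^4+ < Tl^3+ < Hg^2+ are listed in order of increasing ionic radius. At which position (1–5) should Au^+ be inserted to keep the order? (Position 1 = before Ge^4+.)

5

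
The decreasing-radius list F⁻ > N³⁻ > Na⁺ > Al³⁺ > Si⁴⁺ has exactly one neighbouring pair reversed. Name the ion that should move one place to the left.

Compare adjacent ions: they are isoelectronic (10 e⁻) and F has more protons than N (9 vs 7), making F⁻ smaller — yet in this decreasing list F⁻ sits before N³⁻. Nothing else is reversed, so N³⁻ should move one place to the left.

N³⁻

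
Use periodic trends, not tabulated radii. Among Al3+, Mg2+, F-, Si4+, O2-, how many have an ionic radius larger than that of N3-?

0

Each ion has 10 electrons. The ranking follows nuclear charge in reverse — greater Z gives a smaller radius. Si4+ (Z=14), Al3+ (Z=13), Mg2+ (Z=12), F- (Z=9), O2- (Z=8), N3- (Z=7).
Ordering all of them (including N3-) by radius gives Si4+ < Al3+ < Mg2+ < F- < O2- < N3-. So 0 are larger.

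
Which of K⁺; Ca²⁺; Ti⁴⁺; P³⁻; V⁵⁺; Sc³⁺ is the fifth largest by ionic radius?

Ti⁴⁺

All of these have 18 electrons (isoelectronic). With the same electron cloud, the ion with the most protons pulls it in tightest. Nuclear charges: V⁵⁺ (Z=23), Ti⁴⁺ (Z=22), Sc³⁺ (Z=21), Ca²⁺ (Z=20), K⁺ (Z=19), P³⁻ (Z=15). Highest Z is smallest.
So the order is V⁵⁺ < Ti⁴⁺ < Sc³⁺ < Ca²⁺ < K⁺ < P³⁻; the 5th-largest ion is Ti⁴⁺.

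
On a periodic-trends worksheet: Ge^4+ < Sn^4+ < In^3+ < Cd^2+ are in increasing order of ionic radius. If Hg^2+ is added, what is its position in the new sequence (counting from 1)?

5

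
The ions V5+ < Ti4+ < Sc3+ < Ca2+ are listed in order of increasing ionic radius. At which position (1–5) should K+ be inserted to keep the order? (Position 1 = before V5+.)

These species are isoelectronic with 18 electrons. The only difference is the number of protons: V5+ (Z=23), Ti4+ (Z=22), Sc3+ (Z=21), Ca2+ (Z=20), K+ (Z=19). The strongest nuclear pull (V5+) gives the smallest ion.
Putting K+ in gives V5+ < Ti4+ < Sc3+ < Ca2+ < K+; it lands at slot 5.

5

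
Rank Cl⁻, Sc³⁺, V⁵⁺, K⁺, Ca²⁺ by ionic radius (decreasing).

Each ion has 18 electrons. The ranking follows nuclear charge in reverse — greater Z gives a smaller radius. V⁵⁺ (Z=23), Sc³⁺ (Z=21), Ca²⁺ (Z=20), K⁺ (Z=19), Cl⁻ (Z=17).

Cl⁻ > K⁺ > Ca²⁺ > Sc³⁺ > V⁵⁺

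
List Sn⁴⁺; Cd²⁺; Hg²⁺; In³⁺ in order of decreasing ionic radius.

Sn⁴⁺ has 46 e⁻ (Z=50), In³⁺ has 46 e⁻ (Z=49), Cd²⁺ has 46 e⁻ (Z=48), Hg²⁺ has 78 e⁻ (Z=80). Sn⁴⁺ < In³⁺ (isoelectronic, higher Z=50 is smaller); In³⁺ < Cd²⁺ (both 46 e⁻, Z=49>48); Cd²⁺ < Hg²⁺ (same group, period 5 vs 6).

Hg²⁺ > Cd²⁺ > In³⁺ > Sn⁴⁺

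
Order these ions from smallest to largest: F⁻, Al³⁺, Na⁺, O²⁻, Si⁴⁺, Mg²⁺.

Each ion has 10 electrons. The ranking follows nuclear charge in reverse — greater Z gives a smaller radius. Si⁴⁺ (Z=14), Al³⁺ (Z=13), Mg²⁺ (Z=12), Na⁺ (Z=11), F⁻ (Z=9), O²⁻ (Z=8).

Si⁴⁺ < Al³⁺ < Mg²⁺ < Na⁺ < F⁻ < O²⁻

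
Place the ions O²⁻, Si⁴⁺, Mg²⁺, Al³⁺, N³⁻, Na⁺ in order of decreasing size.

Each ion has 10 electrons. The ranking follows nuclear charge in reverse — greater Z gives a smaller radius. Si⁴⁺ (Z=14), Al³⁺ (Z=13), Mg²⁺ (Z=12), Na⁺ (Z=11), O²⁻ (Z=8), N³⁻ (Z=7).

N³⁻ > O²⁻ > Na⁺ > Mg²⁺ > Al³⁺ > Si⁴⁺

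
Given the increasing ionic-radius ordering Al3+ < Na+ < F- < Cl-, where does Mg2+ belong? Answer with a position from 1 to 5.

First list Z and electron count for each: Al3+: 10 e⁻, Z=13, Mg2+: 10 e⁻, Z=12, Na+: 10 e⁻, Z=11, F-: 10 e⁻, Z=9, Cl-: 18 e⁻, Z=17. Al3+ < Mg2+ (isoelectronic, higher Z=13 is smaller); Mg2+ < Na+ (isoelectronic, higher Z=12 is smaller); Na+ < F- (isoelectronic, higher Z=11 is smaller); F- < Cl- (same group, period 2 vs 3).
Putting Mg2+ in gives Al3+ < Mg2+ < Na+ < F- < Cl-; it lands at slot 2.

2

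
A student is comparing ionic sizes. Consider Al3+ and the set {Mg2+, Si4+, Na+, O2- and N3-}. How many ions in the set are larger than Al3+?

4

All of these have 10 electrons (isoelectronic). With the same electron cloud, the ion with the most protons pulls it in tightest. Nuclear charges: Si4+ (Z=14), Al3+ (Z=13), Mg2+ (Z=12), Na+ (Z=11), O2- (Z=8), N3- (Z=7). Highest Z is smallest.
Placing each against Al3+: smaller — Si4+; larger — Mg2+, Na+, O2-, N3-. Count: 4.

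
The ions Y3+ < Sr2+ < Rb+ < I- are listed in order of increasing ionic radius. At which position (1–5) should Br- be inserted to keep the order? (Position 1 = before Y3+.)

Electron counts and nuclear charges: Y3+ (Z=39, 36 e⁻), Sr2+ (Z=38, 36 e⁻), Rb+ (Z=37, 36 e⁻), Br- (Z=35, 36 e⁻), I- (Z=53, 54 e⁻). Y3+ < Sr2+ (both 36 e⁻, Z=39>38); Sr2+ < Rb+ (both 36 e⁻, Z=38>37); Rb+ < Br- (isoelectronic, higher Z=37 is smaller); Br- < I- (same group, 1 shell fewer).
The complete sequence is Y3+ < Sr2+ < Rb+ < Br- < I-. Br- sits at position 4.

4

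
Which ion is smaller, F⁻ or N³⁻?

All of these have 10 electrons (isoelectronic). With the same electron cloud, the ion with the most protons pulls it in tightest. Nuclear charges: F⁻ (Z=9), N³⁻ (Z=7). Highest Z is smallest.

F⁻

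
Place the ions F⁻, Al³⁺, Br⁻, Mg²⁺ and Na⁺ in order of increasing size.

Al³⁺ < Mg²⁺ < Na⁺ < F⁻ < Br⁻

Al³⁺ (Z=13, 10 e⁻), Mg²⁺ (Z=12, 10 e⁻), Na⁺ (Z=11, 10 e⁻), F⁻ (Z=9, 10 e⁻), Br⁻ (Z=35, 36 e⁻). Al³⁺ < Mg²⁺ (isoelectronic, higher Z=13 is smaller); Mg²⁺ < Na⁺ (isoelectronic, higher Z=12 is smaller); Na⁺ < F⁻ (isoelectronic, higher Z=11 is smaller); F⁻ < Br⁻ (same group, period 2 vs 4).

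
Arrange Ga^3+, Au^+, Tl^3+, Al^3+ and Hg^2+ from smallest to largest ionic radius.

Al^3+ < Ga^3+ < Tl^3+ < Hg^2+ < Au^+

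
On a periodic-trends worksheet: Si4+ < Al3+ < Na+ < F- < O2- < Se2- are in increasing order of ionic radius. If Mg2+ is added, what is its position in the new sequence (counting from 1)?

First list Z and electron count for each: Si4+: 10 e⁻, Z=14, Al3+: 10 e⁻, Z=13, Mg2+: 10 e⁻, Z=12, Na+: 10 e⁻, Z=11, F-: 10 e⁻, Z=9, O2-: 10 e⁻, Z=8, Se2-: 36 e⁻, Z=34. Si4+ < Al3+ (both 10 e⁻, Z=14>13); Al3+ < Mg2+ (isoelectronic, higher Z=13 is smaller); Mg2+ < Na+ (isoelectronic, higher Z=12 is smaller); Na+ < F- (isoelectronic, higher Z=11 is smaller); F- < O2- (isoelectronic, higher Z=9 is smaller); O2- < Se2- (same group, 2 shells fewer).
Merged order: Si4+ < Al3+ < Mg2+ < Na+ < F- < O2- < Se2- — Mg2+ is number 3.

3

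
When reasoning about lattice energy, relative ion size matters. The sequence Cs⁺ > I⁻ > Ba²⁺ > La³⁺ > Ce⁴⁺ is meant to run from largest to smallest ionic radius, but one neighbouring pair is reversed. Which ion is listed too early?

Cs⁺

The pair Cs⁺, I⁻ is the wrong way round — they are isoelectronic (54 e⁻) and Cs has more protons than I (55 vs 53), making Cs⁺ smaller. All other adjacent pairs agree with periodic trends, so Cs⁺ is the misplaced ion.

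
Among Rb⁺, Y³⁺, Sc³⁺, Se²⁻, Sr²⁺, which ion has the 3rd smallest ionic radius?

Electron counts and nuclear charges: Sc³⁺: 18 e⁻, Z=21, Y³⁺: 36 e⁻, Z=39, Sr²⁺: 36 e⁻, Z=38, Rb⁺: 36 e⁻, Z=37, Se²⁻: 36 e⁻, Z=34. Sc³⁺ < Y³⁺ (same group, 1 shell fewer); Y³⁺ < Sr²⁺ (isoelectronic, higher Z=39 is smaller); Sr²⁺ < Rb⁺ (both 36 e⁻, Z=38>37); Rb⁺ < Se²⁻ (both 36 e⁻, Z=37>34).
Ordering: Sc³⁺ < Y³⁺ < Sr²⁺ < Rb⁺ < Se²⁻. The 3rd smallest is Sr²⁺.

Sr²⁺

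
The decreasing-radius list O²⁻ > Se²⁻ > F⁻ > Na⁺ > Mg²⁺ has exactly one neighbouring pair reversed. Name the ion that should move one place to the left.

The pair O²⁻, Se²⁻ is the wrong way round — both in group 16 with the same charge; O²⁻ (period 2) has the smaller radius. All other adjacent pairs agree with periodic trends, so Se²⁻ is the misplaced ion.

Se²⁻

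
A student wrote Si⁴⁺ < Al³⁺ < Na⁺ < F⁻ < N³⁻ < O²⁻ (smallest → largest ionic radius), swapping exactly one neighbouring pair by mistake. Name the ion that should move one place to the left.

Compare adjacent ions: both have 10 electrons but Z(O)=8 > Z(N)=7, so O²⁻ should be the smaller of the two — yet in this increasing list N³⁻ sits before O²⁻. Nothing else is reversed, so O²⁻ should move one place to the left.

O²⁻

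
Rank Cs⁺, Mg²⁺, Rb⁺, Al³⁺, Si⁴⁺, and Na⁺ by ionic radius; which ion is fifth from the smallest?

Rb⁺

Si⁴⁺: 10 e⁻, Z=14, Al³⁺: 10 e⁻, Z=13, Mg²⁺: 10 e⁻, Z=12, Na⁺: 10 e⁻, Z=11, Rb⁺: 36 e⁻, Z=37, Cs⁺: 54 e⁻, Z=55. Si⁴⁺ < Al³⁺ (both 10 e⁻, Z=14>13); Al³⁺ < Mg²⁺ (isoelectronic, higher Z=13 is smaller); Mg²⁺ < Na⁺ (both 10 e⁻, Z=12>11); Na⁺ < Rb⁺ (same group, 2 shells fewer); Rb⁺ < Cs⁺ (same group, 1 shell fewer).
That gives Si⁴⁺ < Al³⁺ < Mg²⁺ < Na⁺ < Rb⁺ < Cs⁺. From the smallest end, number 5 is Rb⁺.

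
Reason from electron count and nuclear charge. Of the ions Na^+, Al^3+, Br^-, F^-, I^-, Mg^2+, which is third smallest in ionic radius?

Electron counts and nuclear charges: Al^3+: 10 e⁻, Z=13, Mg^2+: 10 e⁻, Z=12, Na^+: 10 e⁻, Z=11, F^-: 10 e⁻, Z=9, Br^-: 36 e⁻, Z=35, I^-: 54 e⁻, Z=53. Al^3+ < Mg^2+ (both 10 e⁻, Z=13>12); Mg^2+ < Na^+ (isoelectronic, higher Z=12 is smaller); Na^+ < F^- (both 10 e⁻, Z=11>9); F^- < Br^- (same group, period 2 vs 4); Br^- < I^- (same group, 1 shell fewer).
Ordering: Al^3+ < Mg^2+ < Na^+ < F^- < Br^- < I^-. The third smallest is Na^+.

Na^+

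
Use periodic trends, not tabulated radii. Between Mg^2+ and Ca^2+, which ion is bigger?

All are in the same group with charge +2. Radius grows down the group as n (the outermost shell) increases.

Ca^2+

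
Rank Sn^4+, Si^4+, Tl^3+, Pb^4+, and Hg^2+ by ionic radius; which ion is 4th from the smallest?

Electron counts and nuclear charges: Si^4+: 10 e⁻, Z=14, Sn^4+: 46 e⁻, Z=50, Pb^4+: 78 e⁻, Z=82, Tl^3+: 78 e⁻, Z=81, Hg^2+: 78 e⁻, Z=80. Si^4+ < Sn^4+ (same group, period 3 vs 5); Sn^4+ < Pb^4+ (same group, period 5 vs 6); Pb^4+ < Tl^3+ (isoelectronic, higher Z=82 is smaller); Tl^3+ < Hg^2+ (both 78 e⁻, Z=81>80).
Full ascending order: Si^4+ < Sn^4+ < Pb^4+ < Tl^3+ < Hg^2+. Counting from the smallest, position 4 is Tl^3+.

Tl^3+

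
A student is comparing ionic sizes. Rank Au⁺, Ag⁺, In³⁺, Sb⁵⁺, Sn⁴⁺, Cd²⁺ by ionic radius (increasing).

Sb⁵⁺ < Sn⁴⁺ < In³⁺ < Cd²⁺ < Ag⁺ < Au⁺

First list Z and electron count for each: Sb⁵⁺ (Z=51, 46 e⁻), Sn⁴⁺ (Z=50, 46 e⁻), In³⁺ (Z=49, 46 e⁻), Cd²⁺ (Z=48, 46 e⁻), Ag⁺ (Z=47, 46 e⁻), Au⁺ (Z=79, 78 e⁻). Sb⁵⁺ < Sn⁴⁺ (both 46 e⁻, Z=51>50); Sn⁴⁺ < In³⁺ (both 46 e⁻, Z=50>49); In³⁺ < Cd²⁺ (both 46 e⁻, Z=49>48); Cd²⁺ < Ag⁺ (isoelectronic, higher Z=48 is smaller); Ag⁺ < Au⁺ (same group, period 5 vs 6).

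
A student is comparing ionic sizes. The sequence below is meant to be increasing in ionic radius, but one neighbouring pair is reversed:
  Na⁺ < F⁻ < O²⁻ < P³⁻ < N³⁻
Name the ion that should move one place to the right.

P³⁻

Scanning neighbour by neighbour, only P³⁻/N³⁻ violates a trend: both in group 15 with the same charge; N³⁻ (period 2) has the smaller radius. That makes P³⁻ the one sitting a position early relative to where it belongs.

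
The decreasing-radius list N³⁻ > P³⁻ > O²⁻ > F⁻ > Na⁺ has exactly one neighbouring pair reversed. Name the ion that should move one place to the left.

Check each adjacent pair. N³⁻ and P³⁻ are reversed: both in group 15 with the same charge; N³⁻ (period 2) has the smaller radius. No other neighbouring pair contradicts the periodic trends, so P³⁻ is the ion listed too late.

P³⁻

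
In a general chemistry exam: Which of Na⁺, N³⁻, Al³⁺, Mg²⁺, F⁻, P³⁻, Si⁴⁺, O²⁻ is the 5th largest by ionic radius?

Na⁺

First list Z and electron count for each: Si⁴⁺ (Z=14, 10 e⁻), Al³⁺ (Z=13, 10 e⁻), Mg²⁺ (Z=12, 10 e⁻), Na⁺ (Z=11, 10 e⁻), F⁻ (Z=9, 10 e⁻), O²⁻ (Z=8, 10 e⁻), N³⁻ (Z=7, 10 e⁻), P³⁻ (Z=15, 18 e⁻). Si⁴⁺ < Al³⁺ (both 10 e⁻, Z=14>13); Al³⁺ < Mg²⁺ (both 10 e⁻, Z=13>12); Mg²⁺ < Na⁺ (isoelectronic, higher Z=12 is smaller); Na⁺ < F⁻ (isoelectronic, higher Z=11 is smaller); F⁻ < O²⁻ (isoelectronic, higher Z=9 is smaller); O²⁻ < N³⁻ (isoelectronic, higher Z=8 is smaller); N³⁻ < P³⁻ (same group, 1 shell fewer).
Full ascending order: Si⁴⁺ < Al³⁺ < Mg²⁺ < Na⁺ < F⁻ < O²⁻ < N³⁻ < P³⁻. Counting from the largest, position 5 is Na⁺.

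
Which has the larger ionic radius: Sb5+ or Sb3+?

Sb3+

These are all Sb ions. Removing more electrons (higher positive charge) pulls the remaining electrons in closer, so Sb5+ is smallest and Sb3+ is largest.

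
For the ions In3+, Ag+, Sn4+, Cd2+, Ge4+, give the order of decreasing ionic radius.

First list Z and electron count for each: Ge4+ (Z=32, 28 e⁻), Sn4+ (Z=50, 46 e⁻), In3+ (Z=49, 46 e⁻), Cd2+ (Z=48, 46 e⁻), Ag+ (Z=47, 46 e⁻). Ge4+ < Sn4+ (same group, period 4 vs 5); Sn4+ < In3+ (isoelectronic, higher Z=50 is smaller); In3+ < Cd2+ (isoelectronic, higher Z=49 is smaller); Cd2+ < Ag+ (isoelectronic, higher Z=48 is smaller).

Ag+ > Cd2+ > In3+ > Sn4+ > Ge4+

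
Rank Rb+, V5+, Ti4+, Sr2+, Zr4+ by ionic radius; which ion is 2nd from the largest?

Sr2+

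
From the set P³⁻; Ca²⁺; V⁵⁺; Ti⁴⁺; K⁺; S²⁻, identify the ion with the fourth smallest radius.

Isoelectronic series (18 e⁻ each). Size is set by nuclear charge: more protons means a smaller ion. V⁵⁺ (Z=23), Ti⁴⁺ (Z=22), Ca²⁺ (Z=20), K⁺ (Z=19), S²⁻ (Z=16), P³⁻ (Z=15).
That gives V⁵⁺ < Ti⁴⁺ < Ca²⁺ < K⁺ < S²⁻ < P³⁻. From the smallest end, number 4 is K⁺.

K⁺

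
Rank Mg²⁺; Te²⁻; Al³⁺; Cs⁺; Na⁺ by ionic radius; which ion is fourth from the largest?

Mg²⁺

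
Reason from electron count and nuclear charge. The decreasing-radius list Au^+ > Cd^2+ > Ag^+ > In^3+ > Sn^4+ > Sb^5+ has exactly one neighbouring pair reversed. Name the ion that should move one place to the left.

Ag^+

Compare adjacent ions: they are isoelectronic (46 e⁻) and Cd has more protons than Ag (48 vs 47), making Cd^2+ smaller — yet in this decreasing list Cd^2+ sits before Ag^+. Nothing else is reversed, so Ag^+ should move one place to the left.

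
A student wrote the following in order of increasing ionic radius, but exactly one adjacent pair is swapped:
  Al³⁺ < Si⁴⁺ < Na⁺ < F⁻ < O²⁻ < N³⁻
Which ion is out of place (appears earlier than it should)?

Check each adjacent pair. Al³⁺ and Si⁴⁺ are reversed: they are isoelectronic (10 e⁻) and Si has more protons than Al (14 vs 13), making Si⁴⁺ smaller. No other neighbouring pair contradicts the periodic trends, so Al³⁺ is the ion listed too early.

Al³⁺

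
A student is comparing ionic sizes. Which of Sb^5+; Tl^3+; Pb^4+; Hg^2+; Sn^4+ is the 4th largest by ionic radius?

Electron counts and nuclear charges: Sb^5+ has 46 e⁻ (Z=51), Sn^4+ has 46 e⁻ (Z=50), Pb^4+ has 78 e⁻ (Z=82), Tl^3+ has 78 e⁻ (Z=81), Hg^2+ has 78 e⁻ (Z=80). Sb^5+ < Sn^4+ (both 46 e⁻, Z=51>50); Sn^4+ < Pb^4+ (same group, period 5 vs 6); Pb^4+ < Tl^3+ (isoelectronic, higher Z=82 is smaller); Tl^3+ < Hg^2+ (both 78 e⁻, Z=81>80).
Ordering: Sb^5+ < Sn^4+ < Pb^4+ < Tl^3+ < Hg^2+. The 4th largest is Sn^4+.

Sn^4+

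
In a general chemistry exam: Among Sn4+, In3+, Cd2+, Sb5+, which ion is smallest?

All of these have 46 electrons (isoelectronic). With the same electron cloud, the ion with the most protons pulls it in tightest. Nuclear charges: Sb5+ (Z=51), Sn4+ (Z=50), In3+ (Z=49), Cd2+ (Z=48). Highest Z is smallest.

Sb5+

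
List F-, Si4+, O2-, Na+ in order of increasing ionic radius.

Si4+ < Na+ < F- < O2-

Each ion has 10 electrons. The ranking follows nuclear charge in reverse — greater Z gives a smaller radius. Si4+ (Z=14), Na+ (Z=11), F- (Z=9), O2- (Z=8).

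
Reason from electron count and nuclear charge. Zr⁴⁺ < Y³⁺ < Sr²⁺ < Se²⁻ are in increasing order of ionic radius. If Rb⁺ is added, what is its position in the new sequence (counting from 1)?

These species are isoelectronic with 36 electrons. The only difference is the number of protons: Zr⁴⁺ (Z=40), Y³⁺ (Z=39), Sr²⁺ (Z=38), Rb⁺ (Z=37), Se²⁻ (Z=34). The strongest nuclear pull (Zr⁴⁺) gives the smallest ion.
Putting Rb⁺ in gives Zr⁴⁺ < Y³⁺ < Sr²⁺ < Rb⁺ < Se²⁻; it lands at slot 4.

4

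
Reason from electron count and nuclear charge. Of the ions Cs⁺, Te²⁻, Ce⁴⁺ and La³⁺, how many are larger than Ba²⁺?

All of these have 54 electrons (isoelectronic). With the same electron cloud, the ion with the most protons pulls it in tightest. Nuclear charges: Ce⁴⁺ (Z=58), La³⁺ (Z=57), Ba²⁺ (Z=56), Cs⁺ (Z=55), Te²⁻ (Z=52). Highest Z is smallest.
Ordering all of them (including Ba²⁺) by radius gives Ce⁴⁺ < La³⁺ < Ba²⁺ < Cs⁺ < Te²⁻. Count: 2.

2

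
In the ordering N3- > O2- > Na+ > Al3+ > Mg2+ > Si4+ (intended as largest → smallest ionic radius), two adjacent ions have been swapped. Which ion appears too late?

Check each adjacent pair. Al3+ and Mg2+ are reversed: both have 10 electrons but Z(Al)=13 > Z(Mg)=12, so Al3+ should be the smaller of the two. No other neighbouring pair contradicts the periodic trends, so Mg2+ is the ion listed too late.

Mg2+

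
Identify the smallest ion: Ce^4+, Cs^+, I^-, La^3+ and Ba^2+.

Ce^4+

Isoelectronic series (54 e⁻ each). Size is set by nuclear charge: more protons means a smaller ion. Ce^4+ (Z=58), La^3+ (Z=57), Ba^2+ (Z=56), Cs^+ (Z=55), I^- (Z=53).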